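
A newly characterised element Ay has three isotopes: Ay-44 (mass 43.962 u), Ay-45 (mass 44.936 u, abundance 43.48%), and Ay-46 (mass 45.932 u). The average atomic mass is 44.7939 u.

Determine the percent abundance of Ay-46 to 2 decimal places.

20.73%

Let x and y be the fractions of Ay-44 and Ay-46. Then x + y = 1 − 0.4348 = 0.5652 and 43.962x + 45.932y = 44.7939 − 0.4348×44.936 = 25.2557272.
Substituting: 43.962x + 45.932(0.5652 − x) = 25.2557272
(43.962 − 45.932)x = -0.7050392  ⇒  x = 0.35789, y = 0.20731
Ay-44: 35.79%, Ay-46: 20.73%.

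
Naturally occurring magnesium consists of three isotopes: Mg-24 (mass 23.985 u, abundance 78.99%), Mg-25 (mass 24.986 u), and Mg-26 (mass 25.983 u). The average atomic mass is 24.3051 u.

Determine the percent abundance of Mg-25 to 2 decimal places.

10.00%

The remaining 21.01% is split between Mg-25 (fraction x) and Mg-26 (fraction 0.2101 − x).
Substituting: 24.986x + 25.983(0.2101 − x) = 5.3593485
(24.986 − 25.983)x = -0.0996798  ⇒  x = 0.09998, y = 0.11012
Mg-25: 10.00%, Mg-26: 11.01%.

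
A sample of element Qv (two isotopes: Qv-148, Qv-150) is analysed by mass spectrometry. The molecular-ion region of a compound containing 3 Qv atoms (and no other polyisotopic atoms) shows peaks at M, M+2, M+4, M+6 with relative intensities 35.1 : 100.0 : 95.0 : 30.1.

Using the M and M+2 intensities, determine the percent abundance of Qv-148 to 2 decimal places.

51.29%

Let p = fractional abundance of Qv-148. I(M+2)/I(M) = [C(3,1)·p^2·(1−p)] / p^3 = 3·(1−p)/p = 100.0/35.1 = 2.8490
(1−p)/p = 2.8490/3 = 0.9497  ⇒  p = 1/(1 + 0.9497) = 0.5129
Qv-148: 51.29%, Qv-150: 48.71%.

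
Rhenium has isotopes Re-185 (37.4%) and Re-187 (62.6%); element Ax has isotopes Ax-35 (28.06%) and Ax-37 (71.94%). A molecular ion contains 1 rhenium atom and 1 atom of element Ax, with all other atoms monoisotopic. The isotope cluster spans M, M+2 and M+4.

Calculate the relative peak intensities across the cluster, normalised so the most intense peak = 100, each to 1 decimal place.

23.3 : 98.7 : 100.0

Rhenium pattern (n=1): 0.3740 : 0.6260
Element Ax pattern (n=1): 0.2806 : 0.7194
Convolve the two distributions (both contribute in 2-u steps):
  M: 0.3740×0.2806 = 0.104944
  M+2: 0.3740×0.7194 + 0.6260×0.2806 = 0.444711
  M+4: 0.6260×0.7194 = 0.450344
Scale to base peak (0.450344) = 100: 23.3 : 98.7 : 100.0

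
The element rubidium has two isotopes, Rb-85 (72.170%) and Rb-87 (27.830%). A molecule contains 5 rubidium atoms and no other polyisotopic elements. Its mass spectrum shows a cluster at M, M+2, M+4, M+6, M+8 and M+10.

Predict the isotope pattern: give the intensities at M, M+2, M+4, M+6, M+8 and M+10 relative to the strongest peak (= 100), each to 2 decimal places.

Expanding (0.72170 + 0.27830)^5:
P(M) = 0.72170^5 = 0.195787
P(M+2) = 5 × 0.72170^4 × 0.27830^1 = 0.377494
P(M+4) = 10 × 0.72170^3 × 0.27830^2 = 0.291136
P(M+6) = 10 × 0.72170^2 × 0.27830^3 = 0.112267
P(M+8) = 5 × 0.72170^1 × 0.27830^4 = 0.021646
P(M+10) = 0.27830^5 = 0.001669
The M+2 peak is largest (0.377494); scaling to 100 gives 51.86 : 100.00 : 77.12 : 29.74 : 5.73 : 0.44.

51.86 : 100.00 : 77.12 : 29.74 : 5.73 : 0.44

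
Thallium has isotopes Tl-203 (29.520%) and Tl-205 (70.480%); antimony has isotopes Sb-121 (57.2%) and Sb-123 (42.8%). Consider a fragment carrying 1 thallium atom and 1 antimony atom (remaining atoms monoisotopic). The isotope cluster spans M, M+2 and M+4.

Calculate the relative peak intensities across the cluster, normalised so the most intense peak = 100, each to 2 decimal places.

31.89 : 100.00 : 56.97

Thallium pattern (n=1): 0.2952 : 0.7048
Antimony pattern (n=1): 0.5720 : 0.4280
Convolve the two distributions (both contribute in 2-u steps):
  M: 0.2952×0.5720 = 0.168854
  M+2: 0.2952×0.4280 + 0.7048×0.5720 = 0.529491
  M+4: 0.7048×0.4280 = 0.301654
Scale to base peak (0.529491) = 100: 31.89 : 100.00 : 56.97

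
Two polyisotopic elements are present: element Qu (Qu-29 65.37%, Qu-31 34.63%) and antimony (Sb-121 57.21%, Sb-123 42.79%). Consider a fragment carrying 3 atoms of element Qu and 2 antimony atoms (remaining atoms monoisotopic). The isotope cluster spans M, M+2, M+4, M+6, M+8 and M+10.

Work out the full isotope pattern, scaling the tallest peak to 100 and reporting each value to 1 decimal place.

Element Qu pattern (n=3): 0.2793415 : 0.44394658 : 0.23518235 : 0.04152957
Antimony pattern (n=2): 0.32729841 : 0.48960318 : 0.18309841
Convolve the two distributions (both contribute in 2-u steps):
  M: 0.2793415×0.32729841 = 0.091428
  M+2: 0.2793415×0.48960318 + 0.44394658×0.32729841 = 0.282069
  M+4: 0.2793415×0.18309841 + 0.44394658×0.48960318 + 0.23518235×0.32729841 = 0.345479
  M+6: 0.44394658×0.18309841 + 0.23518235×0.48960318 + 0.04152957×0.32729841 = 0.210025
  M+8: 0.23518235×0.18309841 + 0.04152957×0.48960318 = 0.063395
  M+10: 0.04152957×0.18309841 = 0.007604
Scale to base peak (0.345479) = 100: 26.5 : 81.6 : 100.0 : 60.8 : 18.3 : 2.2

26.5 : 81.6 : 100.0 : 60.8 : 18.3 : 2.2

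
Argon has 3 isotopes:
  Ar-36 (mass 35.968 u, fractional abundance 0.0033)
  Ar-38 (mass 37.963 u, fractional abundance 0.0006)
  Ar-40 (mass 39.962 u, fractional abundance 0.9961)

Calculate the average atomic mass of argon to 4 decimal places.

39.9476 u

Average mass = Σ (abundance × isotope mass) = 0.0033 × 35.968 + 0.0006 × 37.963 + 0.9961 × 39.962
= 0.11869 + 0.02278 + 39.80615 = 39.94762 u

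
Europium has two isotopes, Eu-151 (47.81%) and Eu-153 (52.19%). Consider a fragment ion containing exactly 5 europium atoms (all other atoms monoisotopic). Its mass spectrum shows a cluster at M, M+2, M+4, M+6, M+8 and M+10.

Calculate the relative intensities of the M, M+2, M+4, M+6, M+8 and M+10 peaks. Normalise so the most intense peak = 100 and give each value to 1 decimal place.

Expanding (0.4781 + 0.5219)^5:
P(M) = 0.4781^5 = 0.024980
P(M+2) = 5 × 0.4781^4 × 0.5219^1 = 0.136343
P(M+4) = 10 × 0.4781^3 × 0.5219^2 = 0.297667
P(M+6) = 10 × 0.4781^2 × 0.5219^3 = 0.324937
P(M+8) = 5 × 0.4781^1 × 0.5219^4 = 0.177353
P(M+10) = 0.5219^5 = 0.038720
The M+6 peak is largest (0.324937); scaling to 100 gives 7.7 : 42.0 : 91.6 : 100.0 : 54.6 : 11.9.

7.7 : 42.0 : 91.6 : 100.0 : 54.6 : 11.9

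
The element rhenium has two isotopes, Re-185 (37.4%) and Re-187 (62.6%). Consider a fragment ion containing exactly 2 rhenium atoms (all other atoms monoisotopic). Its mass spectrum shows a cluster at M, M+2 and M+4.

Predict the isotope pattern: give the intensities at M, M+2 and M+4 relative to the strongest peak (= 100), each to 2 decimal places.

The 2 Re atoms are independent, so intensities follow the terms of (0.374 + 0.626)^2.
P(M) = 0.374^2 = 0.139876
P(M+2) = 2 × 0.374^1 × 0.626^1 = 0.468248
P(M+4) = 0.626^2 = 0.391876
The M+2 peak is largest (0.468248); scaling to 100 gives 29.87 : 100.00 : 83.69.

29.87 : 100.00 : 83.69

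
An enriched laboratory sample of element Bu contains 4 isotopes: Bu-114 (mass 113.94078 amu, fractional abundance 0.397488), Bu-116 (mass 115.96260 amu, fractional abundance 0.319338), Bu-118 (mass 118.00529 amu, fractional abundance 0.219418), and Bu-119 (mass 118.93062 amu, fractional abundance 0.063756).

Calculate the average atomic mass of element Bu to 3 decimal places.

115.796 amu

The abundance-weighted mean is 0.397488 × 113.94078 + 0.319338 × 115.96260 + 0.219418 × 118.00529 + 0.063756 × 118.93062
= 45.290093 + 37.031265 + 25.892485 + 7.582541 = 115.796384 amu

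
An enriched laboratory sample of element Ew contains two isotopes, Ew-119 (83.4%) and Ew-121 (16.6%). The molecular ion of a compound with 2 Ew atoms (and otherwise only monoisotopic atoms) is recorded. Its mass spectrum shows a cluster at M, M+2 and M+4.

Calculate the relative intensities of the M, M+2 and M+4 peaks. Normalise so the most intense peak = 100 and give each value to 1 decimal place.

100.0 : 39.8 : 4.0

The 2 Ew atoms are independent, so intensities follow the terms of (0.834 + 0.166)^2.
P(M) = 0.834^2 = 0.695556
P(M+2) = 2 × 0.834^1 × 0.166^1 = 0.276888
P(M+4) = 0.166^2 = 0.027556
The M peak is largest (0.695556); scaling to 100 gives 100.0 : 39.8 : 4.0.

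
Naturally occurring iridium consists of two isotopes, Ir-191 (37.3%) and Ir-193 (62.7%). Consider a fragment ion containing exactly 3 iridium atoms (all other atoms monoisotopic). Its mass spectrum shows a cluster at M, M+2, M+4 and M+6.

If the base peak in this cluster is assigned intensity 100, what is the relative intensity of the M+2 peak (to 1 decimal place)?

59.5

Term probabilities: M 0.0519, M+2 0.2617, M+4 0.4399, M+6 0.2465. Base peak = M+4.
P(M+4) = C(3,2) × 0.373^1 × 0.627^2 = 3 × 0.3730 × 0.393129 = 0.439911 (base)
P(M+2) = C(3,1) × 0.373^2 × 0.627^1 = 3 × 0.139129 × 0.6270 = 0.261702
Relative intensity = 0.261702 / 0.439911 × 100 = 59.5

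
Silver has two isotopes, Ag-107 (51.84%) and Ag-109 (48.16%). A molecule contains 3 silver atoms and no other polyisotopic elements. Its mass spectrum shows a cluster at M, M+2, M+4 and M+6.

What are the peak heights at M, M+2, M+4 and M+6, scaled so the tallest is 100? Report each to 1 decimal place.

The 3 Ag atoms are independent, so intensities follow the terms of (0.5184 + 0.4816)^3.
P(M) = 0.5184^3 = 0.139314
P(M+2) = 3 × 0.5184^2 × 0.4816^1 = 0.388273
P(M+4) = 3 × 0.5184^1 × 0.4816^2 = 0.360711
P(M+6) = 0.4816^3 = 0.111702
The M+2 peak is largest (0.388273); scaling to 100 gives 35.9 : 100.0 : 92.9 : 28.8.

35.9 : 100.0 : 92.9 : 28.8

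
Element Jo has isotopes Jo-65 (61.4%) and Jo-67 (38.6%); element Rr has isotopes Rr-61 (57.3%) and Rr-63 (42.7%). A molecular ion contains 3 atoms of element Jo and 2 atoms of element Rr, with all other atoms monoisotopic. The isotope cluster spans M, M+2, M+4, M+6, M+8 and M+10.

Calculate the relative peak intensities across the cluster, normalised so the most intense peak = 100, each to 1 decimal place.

Element Jo pattern (n=3): 0.23147554 : 0.43656137 : 0.27445063 : 0.05751246
Element Rr pattern (n=2): 0.328329 : 0.489342 : 0.182329
Convolve the two distributions (both contribute in 2-u steps):
  M: 0.23147554×0.328329 = 0.076000
  M+2: 0.23147554×0.489342 + 0.43656137×0.328329 = 0.256606
  M+4: 0.23147554×0.182329 + 0.43656137×0.489342 + 0.27445063×0.328329 = 0.345943
  M+6: 0.43656137×0.182329 + 0.27445063×0.489342 + 0.05751246×0.328329 = 0.232781
  M+8: 0.27445063×0.182329 + 0.05751246×0.489342 = 0.078184
  M+10: 0.05751246×0.182329 = 0.010486
Scale to base peak (0.345943) = 100: 22.0 : 74.2 : 100.0 : 67.3 : 22.6 : 3.0

22.0 : 74.2 : 100.0 : 67.3 : 22.6 : 3.0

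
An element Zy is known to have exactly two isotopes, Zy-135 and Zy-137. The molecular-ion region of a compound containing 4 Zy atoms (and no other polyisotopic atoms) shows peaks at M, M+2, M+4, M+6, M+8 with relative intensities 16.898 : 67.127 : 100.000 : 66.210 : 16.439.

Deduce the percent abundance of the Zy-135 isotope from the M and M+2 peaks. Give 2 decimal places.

50.17%

Let p = fractional abundance of Zy-135. I(M+2)/I(M) = [C(4,1)·p^3·(1−p)] / p^4 = 4·(1−p)/p = 67.127/16.898 = 3.9725
(1−p)/p = 3.9725/4 = 0.9931  ⇒  p = 1/(1 + 0.9931) = 0.5017
Zy-135: 50.17%, Zy-137: 49.83%.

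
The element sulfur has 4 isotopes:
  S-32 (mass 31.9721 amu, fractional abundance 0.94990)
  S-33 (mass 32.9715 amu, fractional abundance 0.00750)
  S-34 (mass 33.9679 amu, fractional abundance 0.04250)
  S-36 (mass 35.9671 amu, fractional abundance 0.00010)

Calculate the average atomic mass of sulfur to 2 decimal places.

32.06 amu

Ar = Σ fᵢ·mᵢ = 0.94990 × 31.9721 + 0.00750 × 32.9715 + 0.04250 × 33.9679 + 0.00010 × 35.9671
= 30.37030 + 0.24729 + 1.44364 + 0.00360 = 32.06483 amu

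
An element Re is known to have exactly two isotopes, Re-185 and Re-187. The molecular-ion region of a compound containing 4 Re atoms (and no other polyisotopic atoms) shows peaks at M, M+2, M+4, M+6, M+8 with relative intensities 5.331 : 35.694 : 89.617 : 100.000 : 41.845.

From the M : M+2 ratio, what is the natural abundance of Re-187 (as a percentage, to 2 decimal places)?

Let p = fractional abundance of Re-185. I(M+2)/I(M) = [C(4,1)·p^3·(1−p)] / p^4 = 4·(1−p)/p = 35.694/5.331 = 6.6956
(1−p)/p = 6.6956/4 = 1.6739  ⇒  p = 1/(1 + 1.6739) = 0.3740
Re-185: 37.40%, Re-187: 62.60%.

62.60%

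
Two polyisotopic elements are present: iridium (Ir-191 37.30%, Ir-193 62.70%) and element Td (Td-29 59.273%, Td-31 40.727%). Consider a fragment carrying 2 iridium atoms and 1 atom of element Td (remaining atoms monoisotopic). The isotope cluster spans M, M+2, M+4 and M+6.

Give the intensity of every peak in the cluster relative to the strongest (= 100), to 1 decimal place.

19.5 : 78.8 : 100.0 : 37.8

Iridium pattern (n=2): 0.139129 : 0.467742 : 0.393129
Element Td pattern (n=1): 0.59273 : 0.40727
Convolve the two distributions (both contribute in 2-u steps):
  M: 0.139129×0.59273 = 0.082466
  M+2: 0.139129×0.40727 + 0.467742×0.59273 = 0.333908
  M+4: 0.467742×0.40727 + 0.393129×0.59273 = 0.423517
  M+6: 0.393129×0.40727 = 0.160110
Scale to base peak (0.423517) = 100: 19.5 : 78.8 : 100.0 : 37.8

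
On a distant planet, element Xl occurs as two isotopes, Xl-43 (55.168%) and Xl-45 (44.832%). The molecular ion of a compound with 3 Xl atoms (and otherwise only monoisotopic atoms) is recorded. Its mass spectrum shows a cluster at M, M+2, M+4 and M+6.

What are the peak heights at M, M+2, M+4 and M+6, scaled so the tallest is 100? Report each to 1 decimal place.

41.0 : 100.0 : 81.3 : 22.0

Each Xl atom is independently Xl-43 (p = 0.55168) or Xl-45 (q = 0.44832); the cluster is the binomial expansion (p + q)^3.
P(M) = 0.55168^3 = 0.167904
P(M+2) = 3 × 0.55168^2 × 0.44832^1 = 0.409340
P(M+4) = 3 × 0.55168^1 × 0.44832^2 = 0.332648
P(M+6) = 0.44832^3 = 0.090108
The M+2 peak is largest (0.409340); scaling to 100 gives 41.0 : 100.0 : 81.3 : 22.0.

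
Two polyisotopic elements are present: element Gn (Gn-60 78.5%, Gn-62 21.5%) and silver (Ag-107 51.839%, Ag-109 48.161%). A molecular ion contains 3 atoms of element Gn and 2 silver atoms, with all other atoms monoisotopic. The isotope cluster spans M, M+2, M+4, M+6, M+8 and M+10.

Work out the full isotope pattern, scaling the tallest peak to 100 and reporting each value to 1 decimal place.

37.3 : 100.0 : 97.6 : 42.8 : 8.7 : 0.7

Element Gn pattern (n=3): 0.48373663 : 0.39746512 : 0.10885987 : 0.00993837
Silver pattern (n=2): 0.26872819 : 0.49932362 : 0.23194819
Convolve the two distributions (both contribute in 2-u steps):
  M: 0.48373663×0.26872819 = 0.129994
  M+2: 0.48373663×0.49932362 + 0.39746512×0.26872819 = 0.348351
  M+4: 0.48373663×0.23194819 + 0.39746512×0.49932362 + 0.10885987×0.26872819 = 0.339919
  M+6: 0.39746512×0.23194819 + 0.10885987×0.49932362 + 0.00993837×0.26872819 = 0.149218
  M+8: 0.10885987×0.23194819 + 0.00993837×0.49932362 = 0.030212
  M+10: 0.00993837×0.23194819 = 0.002305
Scale to base peak (0.348351) = 100: 37.3 : 100.0 : 97.6 : 42.8 : 8.7 : 0.7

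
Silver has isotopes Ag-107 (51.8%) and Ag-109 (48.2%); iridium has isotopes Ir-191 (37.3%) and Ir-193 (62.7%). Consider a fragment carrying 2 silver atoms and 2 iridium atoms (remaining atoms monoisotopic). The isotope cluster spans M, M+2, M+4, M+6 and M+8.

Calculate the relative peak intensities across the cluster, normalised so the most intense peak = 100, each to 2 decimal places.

Silver pattern (n=2): 0.268324 : 0.499352 : 0.232324
Iridium pattern (n=2): 0.139129 : 0.467742 : 0.393129
Convolve the two distributions (both contribute in 2-u steps):
  M: 0.268324×0.139129 = 0.037332
  M+2: 0.268324×0.467742 + 0.499352×0.139129 = 0.194981
  M+4: 0.268324×0.393129 + 0.499352×0.467742 + 0.232324×0.139129 = 0.371377
  M+6: 0.499352×0.393129 + 0.232324×0.467742 = 0.304977
  M+8: 0.232324×0.393129 = 0.091333
Scale to base peak (0.371377) = 100: 10.05 : 52.50 : 100.00 : 82.12 : 24.59

10.05 : 52.50 : 100.00 : 82.12 : 24.59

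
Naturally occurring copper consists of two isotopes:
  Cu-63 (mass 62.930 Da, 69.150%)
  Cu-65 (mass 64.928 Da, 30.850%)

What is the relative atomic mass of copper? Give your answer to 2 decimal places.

The abundance-weighted mean is 0.69150 × 62.930 + 0.30850 × 64.928
= 43.5161 + 20.0303 = 63.5464 Da

63.55 Da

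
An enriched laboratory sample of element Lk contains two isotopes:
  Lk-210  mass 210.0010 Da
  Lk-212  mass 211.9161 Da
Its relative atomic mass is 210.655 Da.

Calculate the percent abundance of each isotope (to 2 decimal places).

Writing the weighted mean with unknown fraction x of Lk-210:
210.0010·x + 211.9161·(1 − x) = 210.655
(210.0010 − 211.9161)·x = 210.655 − 211.9161
x = -1.2611 / -1.9151 = 0.65850 → 65.85% Lk-210, 34.15% Lk-212.

Lk-210: 65.85%, Lk-212: 34.15%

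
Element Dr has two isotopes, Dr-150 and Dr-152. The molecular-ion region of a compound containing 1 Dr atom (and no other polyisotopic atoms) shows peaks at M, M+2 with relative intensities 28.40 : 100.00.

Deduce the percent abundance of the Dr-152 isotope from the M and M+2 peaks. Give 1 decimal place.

77.9%

Let p = fractional abundance of Dr-150. I(M+2)/I(M) = [C(1,1)·p^0·(1−p)] / p^1 = 1·(1−p)/p = 100.00/28.40 = 3.5211
(1−p)/p = 3.5211/1 = 3.5211  ⇒  p = 1/(1 + 3.5211) = 0.2212
Dr-150: 22.1%, Dr-152: 77.9%.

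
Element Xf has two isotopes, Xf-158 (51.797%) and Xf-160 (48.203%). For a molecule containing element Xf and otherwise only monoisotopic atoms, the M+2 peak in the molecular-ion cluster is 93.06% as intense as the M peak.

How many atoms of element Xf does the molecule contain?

1

For n independent Xf atoms, I(M+2)/I(M) = n · (abundance Xf-160) / (abundance Xf-158) = n · 0.48203/0.51797.
n = 0.9306 × 0.51797/0.48203 = 1.00 ≈ 1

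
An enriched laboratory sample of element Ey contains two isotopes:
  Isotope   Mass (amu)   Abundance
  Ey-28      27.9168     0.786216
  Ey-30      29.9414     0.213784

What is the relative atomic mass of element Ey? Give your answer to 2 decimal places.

Ar = Σ fᵢ·mᵢ = 0.786216 × 27.9168 + 0.213784 × 29.9414
= 21.94863 + 6.40099 = 28.34962 amu

28.35 amu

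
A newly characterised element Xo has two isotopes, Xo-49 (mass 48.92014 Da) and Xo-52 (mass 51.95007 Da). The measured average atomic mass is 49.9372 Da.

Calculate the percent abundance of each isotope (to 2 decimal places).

Xo-49: 66.43%, Xo-52: 33.57%

With x = fraction of Xo-49 (so Xo-52 is 1 − x):
48.92014·x + 51.95007·(1 − x) = 49.9372
(48.92014 − 51.95007)·x = 49.9372 − 51.95007
x = -2.01287 / -3.02993 = 0.66433 → 66.43% Xo-49, 33.57% Xo-52.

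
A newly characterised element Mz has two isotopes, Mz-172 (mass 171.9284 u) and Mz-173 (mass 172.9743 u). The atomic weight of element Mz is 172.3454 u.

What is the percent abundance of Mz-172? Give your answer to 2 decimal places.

Let x be the fractional abundance of Mz-172; then Mz-173 has abundance 1 − x.
171.9284·x + 172.9743·(1 − x) = 172.3454
(171.9284 − 172.9743)·x = 172.3454 − 172.9743
x = -0.6289 / -1.0459 = 0.60130 → 60.13% Mz-172, 39.87% Mz-173.

60.13%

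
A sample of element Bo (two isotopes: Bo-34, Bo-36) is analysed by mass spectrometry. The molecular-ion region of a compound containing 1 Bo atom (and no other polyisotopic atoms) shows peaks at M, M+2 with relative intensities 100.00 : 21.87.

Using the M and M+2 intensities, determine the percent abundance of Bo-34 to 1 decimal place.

Let p = fractional abundance of Bo-34. I(M+2)/I(M) = [C(1,1)·p^0·(1−p)] / p^1 = 1·(1−p)/p = 21.87/100.00 = 0.2187
(1−p)/p = 0.2187/1 = 0.2187  ⇒  p = 1/(1 + 0.2187) = 0.8205
Bo-34: 82.1%, Bo-36: 17.9%.

82.1%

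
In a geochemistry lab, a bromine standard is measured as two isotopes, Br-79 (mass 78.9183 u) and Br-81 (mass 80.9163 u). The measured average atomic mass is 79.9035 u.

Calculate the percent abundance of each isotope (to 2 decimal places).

Br-79: 50.69%, Br-81: 49.31%

With x = fraction of Br-79 (so Br-81 is 1 − x):
78.9183·x + 80.9163·(1 − x) = 79.9035
(78.9183 − 80.9163)·x = 79.9035 − 80.9163
x = -1.0128 / -1.9980 = 0.50691 → 50.69% Br-79, 49.31% Br-81.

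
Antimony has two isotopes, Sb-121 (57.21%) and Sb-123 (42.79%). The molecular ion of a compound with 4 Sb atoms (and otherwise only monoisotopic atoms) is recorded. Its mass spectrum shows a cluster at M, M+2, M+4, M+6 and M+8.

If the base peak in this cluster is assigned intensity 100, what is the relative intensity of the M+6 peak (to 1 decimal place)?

49.9

(0.5721 + 0.4279)^4 gives M 0.1071, M+2 0.3205, M+4 0.3596, M+6 0.1793, M+8 0.0335; the largest is M+4.
P(M+4) = C(4,2) × 0.5721^2 × 0.4279^2 = 6 × 0.32729841 × 0.18309841 = 0.359567 (base)
P(M+6) = C(4,3) × 0.5721^1 × 0.4279^3 = 4 × 0.5721 × 0.07834781 = 0.179291
Relative intensity = 0.179291 / 0.359567 × 100 = 49.9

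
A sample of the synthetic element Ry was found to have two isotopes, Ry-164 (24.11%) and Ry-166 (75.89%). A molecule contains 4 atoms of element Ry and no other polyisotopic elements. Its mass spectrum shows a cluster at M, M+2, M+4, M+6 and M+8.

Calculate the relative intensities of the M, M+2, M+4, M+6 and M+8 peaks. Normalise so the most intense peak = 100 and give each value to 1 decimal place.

Each Ry atom is independently Ry-164 (p = 0.2411) or Ry-166 (q = 0.7589); the cluster is the binomial expansion (p + q)^4.
P(M) = 0.2411^4 = 0.003379
P(M+2) = 4 × 0.2411^3 × 0.7589^1 = 0.042544
P(M+4) = 6 × 0.2411^2 × 0.7589^2 = 0.200870
P(M+6) = 4 × 0.2411^1 × 0.7589^3 = 0.421513
P(M+8) = 0.7589^4 = 0.331694
The M+6 peak is largest (0.421513); scaling to 100 gives 0.8 : 10.1 : 47.7 : 100.0 : 78.7.

0.8 : 10.1 : 47.7 : 100.0 : 78.7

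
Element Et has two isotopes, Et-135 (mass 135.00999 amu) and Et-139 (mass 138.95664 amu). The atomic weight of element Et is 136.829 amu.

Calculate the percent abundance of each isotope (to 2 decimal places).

Et-135: 53.91%, Et-139: 46.09%

With x = fraction of Et-135 (so Et-139 is 1 − x):
135.00999·x + 138.95664·(1 − x) = 136.829
(135.00999 − 138.95664)·x = 136.829 − 138.95664
x = -2.12764 / -3.94665 = 0.53910 → 53.91% Et-135, 46.09% Et-139.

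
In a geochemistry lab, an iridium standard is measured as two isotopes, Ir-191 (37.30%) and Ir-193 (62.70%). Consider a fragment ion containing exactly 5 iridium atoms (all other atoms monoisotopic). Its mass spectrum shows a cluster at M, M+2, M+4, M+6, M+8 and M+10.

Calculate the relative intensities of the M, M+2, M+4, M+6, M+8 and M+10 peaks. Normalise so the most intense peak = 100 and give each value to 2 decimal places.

2.11 : 17.70 : 59.49 : 100.00 : 84.05 : 28.26

The 5 Ir atoms are independent, so intensities follow the terms of (0.3730 + 0.6270)^5.
P(M) = 0.3730^5 = 0.007220
P(M+2) = 5 × 0.3730^4 × 0.6270^1 = 0.060684
P(M+4) = 10 × 0.3730^3 × 0.6270^2 = 0.204015
P(M+6) = 10 × 0.3730^2 × 0.6270^3 = 0.342942
P(M+8) = 5 × 0.3730^1 × 0.6270^4 = 0.288237
P(M+10) = 0.6270^5 = 0.096903
The M+6 peak is largest (0.342942); scaling to 100 gives 2.11 : 17.70 : 59.49 : 100.00 : 84.05 : 28.26.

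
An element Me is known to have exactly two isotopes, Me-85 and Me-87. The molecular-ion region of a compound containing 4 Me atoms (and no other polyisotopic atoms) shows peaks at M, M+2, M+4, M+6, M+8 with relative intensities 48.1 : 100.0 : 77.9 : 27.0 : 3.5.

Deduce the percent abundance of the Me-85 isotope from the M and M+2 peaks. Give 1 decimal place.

If p is the fraction of Me that is Me-85, then I(M+2)/I(M) = [C(4,1)·p^3·(1−p)] / p^4 = 4·(1−p)/p = 100.0/48.1 = 2.0790
(1−p)/p = 2.0790/4 = 0.5198  ⇒  p = 1/(1 + 0.5198) = 0.6580
Me-85: 65.8%, Me-87: 34.2%.

65.8%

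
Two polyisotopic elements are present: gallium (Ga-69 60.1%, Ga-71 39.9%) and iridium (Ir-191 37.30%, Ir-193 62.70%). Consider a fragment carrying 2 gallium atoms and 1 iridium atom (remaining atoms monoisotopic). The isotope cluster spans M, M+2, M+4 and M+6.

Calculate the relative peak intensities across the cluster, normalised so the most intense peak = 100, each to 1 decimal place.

33.2 : 100.0 : 88.8 : 24.6

Gallium pattern (n=2): 0.361201 : 0.479598 : 0.159201
Iridium pattern (n=1): 0.3730 : 0.6270
Convolve the two distributions (both contribute in 2-u steps):
  M: 0.361201×0.3730 = 0.134728
  M+2: 0.361201×0.6270 + 0.479598×0.3730 = 0.405363
  M+4: 0.479598×0.6270 + 0.159201×0.3730 = 0.360090
  M+6: 0.159201×0.6270 = 0.099819
Scale to base peak (0.405363) = 100: 33.2 : 100.0 : 88.8 : 24.6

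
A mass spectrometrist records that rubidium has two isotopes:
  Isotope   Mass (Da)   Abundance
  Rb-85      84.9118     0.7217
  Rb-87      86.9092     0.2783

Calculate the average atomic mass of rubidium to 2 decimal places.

85.47 Da

Ar = Σ fᵢ·mᵢ = 0.7217 × 84.9118 + 0.2783 × 86.9092
= 61.28085 + 24.18683 = 85.46768 Da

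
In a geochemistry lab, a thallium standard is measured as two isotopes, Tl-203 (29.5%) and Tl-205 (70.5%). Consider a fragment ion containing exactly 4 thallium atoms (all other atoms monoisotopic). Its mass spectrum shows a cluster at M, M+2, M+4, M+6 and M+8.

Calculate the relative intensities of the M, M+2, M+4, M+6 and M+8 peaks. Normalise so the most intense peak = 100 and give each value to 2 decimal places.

Each Tl atom is independently Tl-203 (p = 0.295) or Tl-205 (q = 0.705); the cluster is the binomial expansion (p + q)^4.
P(M) = 0.295^4 = 0.007573
P(M+2) = 4 × 0.295^3 × 0.705^1 = 0.072396
P(M+4) = 6 × 0.295^2 × 0.705^2 = 0.259522
P(M+6) = 4 × 0.295^1 × 0.705^3 = 0.413475
P(M+8) = 0.705^4 = 0.247034
The M+6 peak is largest (0.413475); scaling to 100 gives 1.83 : 17.51 : 62.77 : 100.00 : 59.75.

1.83 : 17.51 : 62.77 : 100.00 : 59.75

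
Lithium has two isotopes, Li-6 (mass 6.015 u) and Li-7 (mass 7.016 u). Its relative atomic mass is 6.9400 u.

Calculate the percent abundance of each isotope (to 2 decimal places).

Writing the weighted mean with unknown fraction x of Li-6:
6.015·x + 7.016·(1 − x) = 6.9400
(6.015 − 7.016)·x = 6.9400 − 7.016
x = -0.0760 / -1.001 = 0.07592 → 7.59% Li-6, 92.41% Li-7.

Li-6: 7.59%, Li-7: 92.41%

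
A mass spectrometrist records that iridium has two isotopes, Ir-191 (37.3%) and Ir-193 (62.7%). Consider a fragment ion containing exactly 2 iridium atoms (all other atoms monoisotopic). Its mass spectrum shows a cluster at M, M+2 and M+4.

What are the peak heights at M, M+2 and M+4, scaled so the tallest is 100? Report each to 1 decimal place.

The 2 Ir atoms are independent, so intensities follow the terms of (0.373 + 0.627)^2.
P(M) = 0.373^2 = 0.139129
P(M+2) = 2 × 0.373^1 × 0.627^1 = 0.467742
P(M+4) = 0.627^2 = 0.393129
The M+2 peak is largest (0.467742); scaling to 100 gives 29.7 : 100.0 : 84.0.

29.7 : 100.0 : 84.0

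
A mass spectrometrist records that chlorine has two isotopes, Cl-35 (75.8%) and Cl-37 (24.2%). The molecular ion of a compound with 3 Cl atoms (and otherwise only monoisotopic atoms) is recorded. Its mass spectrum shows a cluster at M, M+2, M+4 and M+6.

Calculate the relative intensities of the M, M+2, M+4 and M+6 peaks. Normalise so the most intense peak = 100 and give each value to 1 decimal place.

Each Cl atom is independently Cl-35 (p = 0.758) or Cl-37 (q = 0.242); the cluster is the binomial expansion (p + q)^3.
P(M) = 0.758^3 = 0.435520
P(M+2) = 3 × 0.758^2 × 0.242^1 = 0.417133
P(M+4) = 3 × 0.758^1 × 0.242^2 = 0.133175
P(M+6) = 0.242^3 = 0.014172
The M peak is largest (0.435520); scaling to 100 gives 100.0 : 95.8 : 30.6 : 3.3.

100.0 : 95.8 : 30.6 : 3.3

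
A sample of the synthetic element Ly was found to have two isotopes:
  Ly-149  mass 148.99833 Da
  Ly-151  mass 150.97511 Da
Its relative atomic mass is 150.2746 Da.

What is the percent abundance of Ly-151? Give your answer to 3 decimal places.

64.563%

Writing the weighted mean with unknown fraction x of Ly-149:
148.99833·x + 150.97511·(1 − x) = 150.2746
(148.99833 − 150.97511)·x = 150.2746 − 150.97511
x = -0.70051 / -1.97678 = 0.35437 → 35.437% Ly-149, 64.563% Ly-151.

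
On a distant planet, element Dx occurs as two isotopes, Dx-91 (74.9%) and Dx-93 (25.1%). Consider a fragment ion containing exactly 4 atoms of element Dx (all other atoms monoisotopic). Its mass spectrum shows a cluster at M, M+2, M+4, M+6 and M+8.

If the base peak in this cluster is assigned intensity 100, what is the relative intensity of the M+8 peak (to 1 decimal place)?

(0.749 + 0.251)^4 gives M 0.3147, M+2 0.4219, M+4 0.2121, M+6 0.0474, M+8 0.0040; the largest is M+2.
P(M+2) = C(4,1) × 0.749^3 × 0.251^1 = 4 × 0.42018975 × 0.2510 = 0.421871 (base)
P(M+8) = C(4,4) × 0.749^0 × 0.251^4 = 1 × 1.0000 × 0.00396913 = 0.003969
Relative intensity = 0.003969 / 0.421871 × 100 = 0.9

0.9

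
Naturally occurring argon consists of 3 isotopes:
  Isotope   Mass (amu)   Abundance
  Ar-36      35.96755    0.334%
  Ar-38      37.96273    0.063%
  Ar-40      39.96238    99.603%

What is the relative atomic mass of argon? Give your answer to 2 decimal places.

Average mass = Σ (abundance × isotope mass) = 0.00334 × 35.96755 + 0.00063 × 37.96273 + 0.99603 × 39.96238
= 0.120132 + 0.023917 + 39.803729 = 39.947778 amu

39.95 amu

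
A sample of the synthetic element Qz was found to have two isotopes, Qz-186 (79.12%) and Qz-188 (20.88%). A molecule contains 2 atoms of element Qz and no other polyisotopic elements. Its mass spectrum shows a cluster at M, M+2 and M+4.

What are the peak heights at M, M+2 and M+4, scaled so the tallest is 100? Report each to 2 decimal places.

100.00 : 52.78 : 6.96

Expanding (0.7912 + 0.2088)^2:
P(M) = 0.7912^2 = 0.625997
P(M+2) = 2 × 0.7912^1 × 0.2088^1 = 0.330405
P(M+4) = 0.2088^2 = 0.043597
The M peak is largest (0.625997); scaling to 100 gives 100.00 : 52.78 : 6.96.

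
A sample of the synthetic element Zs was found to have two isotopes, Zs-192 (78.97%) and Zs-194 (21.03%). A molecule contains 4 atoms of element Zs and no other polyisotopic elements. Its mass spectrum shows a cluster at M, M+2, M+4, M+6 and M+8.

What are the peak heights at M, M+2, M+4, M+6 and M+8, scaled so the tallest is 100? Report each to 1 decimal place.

Expanding (0.7897 + 0.2103)^4:
P(M) = 0.7897^4 = 0.388910
P(M+2) = 4 × 0.7897^3 × 0.2103^1 = 0.414272
P(M+4) = 6 × 0.7897^2 × 0.2103^2 = 0.165483
P(M+6) = 4 × 0.7897^1 × 0.2103^3 = 0.029379
P(M+8) = 0.2103^4 = 0.001956
The M+2 peak is largest (0.414272); scaling to 100 gives 93.9 : 100.0 : 39.9 : 7.1 : 0.5.

93.9 : 100.0 : 39.9 : 7.1 : 0.5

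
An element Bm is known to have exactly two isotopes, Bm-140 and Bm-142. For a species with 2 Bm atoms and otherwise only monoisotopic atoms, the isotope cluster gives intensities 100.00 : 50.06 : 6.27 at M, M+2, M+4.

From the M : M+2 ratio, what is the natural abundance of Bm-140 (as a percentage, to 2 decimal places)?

Let p = fractional abundance of Bm-140. I(M+2)/I(M) = [C(2,1)·p^1·(1−p)] / p^2 = 2·(1−p)/p = 50.06/100.00 = 0.5006
(1−p)/p = 0.5006/2 = 0.2503  ⇒  p = 1/(1 + 0.2503) = 0.7998
Bm-140: 79.98%, Bm-142: 20.02%.

79.98%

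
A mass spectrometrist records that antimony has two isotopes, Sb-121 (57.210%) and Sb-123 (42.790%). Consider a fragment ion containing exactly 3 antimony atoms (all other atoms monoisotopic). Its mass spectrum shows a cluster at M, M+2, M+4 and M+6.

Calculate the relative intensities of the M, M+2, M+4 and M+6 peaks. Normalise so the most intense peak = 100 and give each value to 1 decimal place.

44.6 : 100.0 : 74.8 : 18.6

Expanding (0.57210 + 0.42790)^3:
P(M) = 0.57210^3 = 0.187247
P(M+2) = 3 × 0.57210^2 × 0.42790^1 = 0.420153
P(M+4) = 3 × 0.57210^1 × 0.42790^2 = 0.314252
P(M+6) = 0.42790^3 = 0.078348
The M+2 peak is largest (0.420153); scaling to 100 gives 44.6 : 100.0 : 74.8 : 18.6.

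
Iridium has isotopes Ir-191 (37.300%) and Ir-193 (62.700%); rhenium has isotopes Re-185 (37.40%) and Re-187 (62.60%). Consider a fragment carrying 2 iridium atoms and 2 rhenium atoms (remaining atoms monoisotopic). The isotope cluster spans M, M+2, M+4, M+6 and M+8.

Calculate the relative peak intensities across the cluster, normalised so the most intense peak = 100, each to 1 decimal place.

5.3 : 35.5 : 89.4 : 100.0 : 41.9

Iridium pattern (n=2): 0.139129 : 0.467742 : 0.393129
Rhenium pattern (n=2): 0.139876 : 0.468248 : 0.391876
Convolve the two distributions (both contribute in 2-u steps):
  M: 0.139129×0.139876 = 0.019461
  M+2: 0.139129×0.468248 + 0.467742×0.139876 = 0.130573
  M+4: 0.139129×0.391876 + 0.467742×0.468248 + 0.393129×0.139876 = 0.328530
  M+6: 0.467742×0.391876 + 0.393129×0.468248 = 0.367379
  M+8: 0.393129×0.391876 = 0.154058
Scale to base peak (0.367379) = 100: 5.3 : 35.5 : 89.4 : 100.0 : 41.9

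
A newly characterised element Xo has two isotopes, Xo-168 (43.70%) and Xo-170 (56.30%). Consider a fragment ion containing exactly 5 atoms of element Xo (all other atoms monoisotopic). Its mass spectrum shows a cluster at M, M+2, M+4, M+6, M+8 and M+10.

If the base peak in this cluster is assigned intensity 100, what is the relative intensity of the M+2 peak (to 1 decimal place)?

30.1

Term probabilities: M 0.0159, M+2 0.1027, M+4 0.2645, M+6 0.3408, M+8 0.2195, M+10 0.0566. Base peak = M+6.
P(M+6) = C(5,3) × 0.4370^2 × 0.5630^3 = 10 × 0.190969 × 0.17845355 = 0.340791 (base)
P(M+2) = C(5,1) × 0.4370^4 × 0.5630^1 = 5 × 0.03646916 × 0.5630 = 0.102661
Relative intensity = 0.102661 / 0.340791 × 100 = 30.1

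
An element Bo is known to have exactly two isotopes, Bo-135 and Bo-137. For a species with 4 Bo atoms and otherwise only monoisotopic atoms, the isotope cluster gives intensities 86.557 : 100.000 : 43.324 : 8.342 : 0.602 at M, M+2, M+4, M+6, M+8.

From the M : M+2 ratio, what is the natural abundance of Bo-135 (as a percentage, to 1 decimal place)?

77.6%

If p is the fraction of Bo that is Bo-135, then I(M+2)/I(M) = [C(4,1)·p^3·(1−p)] / p^4 = 4·(1−p)/p = 100.000/86.557 = 1.1553
(1−p)/p = 1.1553/4 = 0.2888  ⇒  p = 1/(1 + 0.2888) = 0.7759
Bo-135: 77.6%, Bo-137: 22.4%.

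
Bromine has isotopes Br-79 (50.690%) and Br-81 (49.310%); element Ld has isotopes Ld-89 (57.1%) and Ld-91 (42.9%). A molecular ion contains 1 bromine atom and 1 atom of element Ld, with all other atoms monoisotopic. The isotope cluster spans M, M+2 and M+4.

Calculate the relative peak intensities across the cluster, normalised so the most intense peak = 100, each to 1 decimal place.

58.0 : 100.0 : 42.4

Bromine pattern (n=1): 0.5069 : 0.4931
Element Ld pattern (n=1): 0.5710 : 0.4290
Convolve the two distributions (both contribute in 2-u steps):
  M: 0.5069×0.5710 = 0.289440
  M+2: 0.5069×0.4290 + 0.4931×0.5710 = 0.499020
  M+4: 0.4931×0.4290 = 0.211540
Scale to base peak (0.499020) = 100: 58.0 : 100.0 : 42.4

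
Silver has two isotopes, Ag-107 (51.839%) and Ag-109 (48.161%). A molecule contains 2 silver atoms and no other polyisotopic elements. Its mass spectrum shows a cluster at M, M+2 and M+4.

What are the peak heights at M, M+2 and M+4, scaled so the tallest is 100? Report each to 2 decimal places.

53.82 : 100.00 : 46.45

Expanding (0.51839 + 0.48161)^2:
P(M) = 0.51839^2 = 0.268728
P(M+2) = 2 × 0.51839^1 × 0.48161^1 = 0.499324
P(M+4) = 0.48161^2 = 0.231948
The M+2 peak is largest (0.499324); scaling to 100 gives 53.82 : 100.00 : 46.45.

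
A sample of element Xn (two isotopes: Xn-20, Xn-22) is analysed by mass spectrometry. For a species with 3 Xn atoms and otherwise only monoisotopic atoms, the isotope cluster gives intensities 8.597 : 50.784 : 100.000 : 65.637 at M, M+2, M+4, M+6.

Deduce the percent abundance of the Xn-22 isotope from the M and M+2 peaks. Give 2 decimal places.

66.32%

If p is the fraction of Xn that is Xn-20, then I(M+2)/I(M) = [C(3,1)·p^2·(1−p)] / p^3 = 3·(1−p)/p = 50.784/8.597 = 5.9072
(1−p)/p = 5.9072/3 = 1.9691  ⇒  p = 1/(1 + 1.9691) = 0.3368
Xn-20: 33.68%, Xn-22: 66.32%.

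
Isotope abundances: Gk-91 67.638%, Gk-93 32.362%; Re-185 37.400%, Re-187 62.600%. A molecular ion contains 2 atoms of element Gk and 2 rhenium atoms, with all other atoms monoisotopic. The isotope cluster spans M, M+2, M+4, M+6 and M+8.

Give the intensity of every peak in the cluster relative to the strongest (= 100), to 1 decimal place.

Element Gk pattern (n=2): 0.4574899 : 0.43778019 : 0.1047299
Rhenium pattern (n=2): 0.139876 : 0.468248 : 0.391876
Convolve the two distributions (both contribute in 2-u steps):
  M: 0.4574899×0.139876 = 0.063992
  M+2: 0.4574899×0.468248 + 0.43778019×0.139876 = 0.275454
  M+4: 0.4574899×0.391876 + 0.43778019×0.468248 + 0.1047299×0.139876 = 0.398918
  M+6: 0.43778019×0.391876 + 0.1047299×0.468248 = 0.220595
  M+8: 0.1047299×0.391876 = 0.041041
Scale to base peak (0.398918) = 100: 16.0 : 69.1 : 100.0 : 55.3 : 10.3

16.0 : 69.1 : 100.0 : 55.3 : 10.3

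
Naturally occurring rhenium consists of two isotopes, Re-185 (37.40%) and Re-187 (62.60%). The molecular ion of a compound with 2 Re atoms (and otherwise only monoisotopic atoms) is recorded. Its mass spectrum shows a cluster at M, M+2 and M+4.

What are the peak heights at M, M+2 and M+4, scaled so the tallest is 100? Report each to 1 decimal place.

29.9 : 100.0 : 83.7

The 2 Re atoms are independent, so intensities follow the terms of (0.3740 + 0.6260)^2.
P(M) = 0.3740^2 = 0.139876
P(M+2) = 2 × 0.3740^1 × 0.6260^1 = 0.468248
P(M+4) = 0.6260^2 = 0.391876
The M+2 peak is largest (0.468248); scaling to 100 gives 29.9 : 100.0 : 83.7.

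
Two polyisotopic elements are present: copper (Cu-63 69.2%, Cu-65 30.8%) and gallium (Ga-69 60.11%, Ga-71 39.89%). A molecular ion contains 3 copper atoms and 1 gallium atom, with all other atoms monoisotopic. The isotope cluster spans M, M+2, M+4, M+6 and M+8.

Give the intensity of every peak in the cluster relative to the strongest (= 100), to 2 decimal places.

50.03 : 100.00 : 74.06 : 24.14 : 2.93

Copper pattern (n=3): 0.33137389 : 0.44247034 : 0.19693766 : 0.02921811
Gallium pattern (n=1): 0.6011 : 0.3989
Convolve the two distributions (both contribute in 2-u steps):
  M: 0.33137389×0.6011 = 0.199189
  M+2: 0.33137389×0.3989 + 0.44247034×0.6011 = 0.398154
  M+4: 0.44247034×0.3989 + 0.19693766×0.6011 = 0.294881
  M+6: 0.19693766×0.3989 + 0.02921811×0.6011 = 0.096121
  M+8: 0.02921811×0.3989 = 0.011655
Scale to base peak (0.398154) = 100: 50.03 : 100.00 : 74.06 : 24.14 : 2.93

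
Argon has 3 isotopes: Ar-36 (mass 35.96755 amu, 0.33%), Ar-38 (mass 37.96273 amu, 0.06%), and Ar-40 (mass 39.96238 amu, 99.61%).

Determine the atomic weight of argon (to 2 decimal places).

39.95 amu

Ar = Σ fᵢ·mᵢ = 0.0033 × 35.96755 + 0.0006 × 37.96273 + 0.9961 × 39.96238
= 0.118693 + 0.022778 + 39.806527 = 39.947998 amu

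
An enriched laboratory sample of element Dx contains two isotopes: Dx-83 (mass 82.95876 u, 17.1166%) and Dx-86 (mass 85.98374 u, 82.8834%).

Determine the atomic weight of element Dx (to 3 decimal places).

85.466 u

Weight each isotope mass by its fractional abundance: 0.171166 × 82.95876 + 0.828834 × 85.98374
= 14.199719 + 71.266247 = 85.465966 u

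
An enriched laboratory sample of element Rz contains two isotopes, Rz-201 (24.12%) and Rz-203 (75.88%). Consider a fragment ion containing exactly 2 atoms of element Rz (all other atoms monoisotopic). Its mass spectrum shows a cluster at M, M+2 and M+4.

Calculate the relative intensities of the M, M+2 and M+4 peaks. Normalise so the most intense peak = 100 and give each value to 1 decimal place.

The 2 Rz atoms are independent, so intensities follow the terms of (0.2412 + 0.7588)^2.
P(M) = 0.2412^2 = 0.058177
P(M+2) = 2 × 0.2412^1 × 0.7588^1 = 0.366045
P(M+4) = 0.7588^2 = 0.575777
The M+4 peak is largest (0.575777); scaling to 100 gives 10.1 : 63.6 : 100.0.

10.1 : 63.6 : 100.0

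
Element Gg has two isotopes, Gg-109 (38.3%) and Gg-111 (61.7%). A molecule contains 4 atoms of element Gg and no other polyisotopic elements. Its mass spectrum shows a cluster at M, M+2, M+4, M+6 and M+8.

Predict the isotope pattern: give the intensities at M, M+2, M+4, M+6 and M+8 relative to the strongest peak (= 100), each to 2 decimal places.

The 4 Gg atoms are independent, so intensities follow the terms of (0.383 + 0.617)^4.
P(M) = 0.383^4 = 0.021518
P(M+2) = 4 × 0.383^3 × 0.617^1 = 0.138657
P(M+4) = 6 × 0.383^2 × 0.617^2 = 0.335057
P(M+6) = 4 × 0.383^1 × 0.617^3 = 0.359844
P(M+8) = 0.617^4 = 0.144924
The M+6 peak is largest (0.359844); scaling to 100 gives 5.98 : 38.53 : 93.11 : 100.00 : 40.27.

5.98 : 38.53 : 93.11 : 100.00 : 40.27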